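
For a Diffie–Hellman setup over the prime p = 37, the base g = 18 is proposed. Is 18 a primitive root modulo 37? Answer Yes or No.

Yes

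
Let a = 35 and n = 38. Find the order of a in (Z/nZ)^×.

9

Since 35 ∈ (Z/38Z)^×, its order divides φ(38) = φ(2)·φ(19) = 1·18 = 18 = 2 · 3^2.
Divisors of 18: 1, 2, 3, 6, 9, 18.
Check 35^d mod 38 for each divisor in increasing order:
35^1 ≡ 35
35^2 ≡ 9
35^3 ≡ 11
35^6 ≡ 7
35^9 ≡ 1
The smallest such exponent is 9, so the order of 35 is 9.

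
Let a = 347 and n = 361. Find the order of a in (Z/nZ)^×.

By Lagrange's theorem, ord_361(347) divides φ(361) = φ(19^2) = 19·(19−1) = 342 = 2 · 3^2 · 19.
Divisors of 342: 1, 2, 3, 6, 9, 18, 19, 38, 57, 114, 171, 342.
Compute 347^d (mod 361) for the divisors d until we hit 1:
347^1 ≡ 347 (mod 361)
347^2 ≡ 196 (mod 361)
347^3 ≡ 144 (mod 361)
347^6 ≡ 159 (mod 361)
347^9 ≡ 153 (mod 361)
347^18 ≡ 305 (mod 361)
347^19 ≡ 62 (mod 361)
347^38 ≡ 234 (mod 361)
347^57 ≡ 68 (mod 361)
347^114 ≡ 292 (mod 361)
347^171 ≡ 1 (mod 361) ✓
Therefore the multiplicative order of 347 modulo 361 is 171.

171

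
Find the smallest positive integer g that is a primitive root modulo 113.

3

φ(113) = 113 − 1 = 112 = 2^4 · 7.
g is a primitive root iff g^(112/q) ≢ 1 (mod 113) for each prime q ∈ {2, 7}.
g = 2: 2^56 ≡ 1 — hits 1, so not a primitive root.
g = 3: 3^56 ≡ 112; 3^16 ≡ 49 — none is 1, so 3 is a primitive root.
The smallest primitive root modulo 113 is 3.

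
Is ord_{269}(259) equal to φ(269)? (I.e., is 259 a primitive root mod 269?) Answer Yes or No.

Yes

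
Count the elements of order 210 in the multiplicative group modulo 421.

48

φ(421) = 421 − 1 = 420 = 2^2 · 3 · 5 · 7.
(Z/421Z)^× is cyclic (|G| = 420); a cyclic group of order m has exactly φ(d) elements of each order d | m, and none otherwise.
210 = 2 · 3 · 5 · 7 divides 420, and φ(210) = 48.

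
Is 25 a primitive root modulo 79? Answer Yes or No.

No

φ(79) = 79 − 1 = 78 = 2 · 3 · 13.
An element g generates (Z/79Z)^× iff g^(78/q) ≢ 1 (mod 79) for each prime q ∈ {2, 3, 13}.
25^39 ≡ 1 (mod 79)  [q = 2: ≡ 1 ✗]
25^26 ≡ 23 (mod 79)  [q = 3: ≢ 1 ✓]
25^6 ≡ 52 (mod 79)  [q = 13: ≢ 1 ✓]
The check at q = 2 fails, so 25 generates a proper subgroup.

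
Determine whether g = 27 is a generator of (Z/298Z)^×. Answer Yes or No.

φ(298) = φ(2)·φ(149) = 1·148 = 148 = 2^2 · 37.
Test 27^(148/q) mod 298 for each prime factor q of 148:
27^74 ≡ 297 (mod 298)  [q = 2: ≢ 1 ✓]
27^4 ≡ 107 (mod 298)  [q = 37: ≢ 1 ✓]
Every test exponent gives a nontrivial residue, hence 27 generates the full group.

Yes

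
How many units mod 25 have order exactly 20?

8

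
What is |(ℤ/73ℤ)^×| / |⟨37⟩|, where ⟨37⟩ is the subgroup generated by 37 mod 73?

ord(37) | φ(73) = 73 − 1 = 72 = 2^3 · 3^2.
Divisors of 72: 1, 2, 3, 4, 6, 8, 9, 12, 18, 24, 36, 72.
Test each divisor d:
37^1 ≡ 37
37^2 ≡ 55
37^3 ≡ 64
37^4 ≡ 32
37^6 ≡ 8
37^8 ≡ 2
37^9 ≡ 1
So ord_73(37) = 9, hence |⟨37⟩| = 9.
[(Z/73Z)^× : ⟨37⟩] = 72/9 = 8.

8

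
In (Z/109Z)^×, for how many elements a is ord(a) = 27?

18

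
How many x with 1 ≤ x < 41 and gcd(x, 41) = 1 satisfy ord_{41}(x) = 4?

φ(41) = 41 − 1 = 40 = 2^3 · 5.
(Z/41Z)^× is cyclic (|G| = 40); a cyclic group of order m has exactly φ(d) elements of each order d | m, and none otherwise.
4 = 2^2 divides 40, and φ(4) = 2.

2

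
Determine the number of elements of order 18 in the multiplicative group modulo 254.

6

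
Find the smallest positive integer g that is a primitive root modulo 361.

2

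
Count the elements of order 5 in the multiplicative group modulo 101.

φ(101) = 101 − 1 = 100 = 2^2 · 5^2.
Since (Z/101Z)^× is cyclic of order 100, the number of elements of order d is φ(d) when d | 100 and 0 otherwise.
5 | 100, and φ(5) = 5 − 1 = 4.

4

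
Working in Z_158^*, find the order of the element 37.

78

By Lagrange's theorem, ord_158(37) divides φ(158) = φ(2)·φ(79) = 1·78 = 78 = 2 · 3 · 13.
Divisors of 78: 1, 2, 3, 6, 13, 26, 39, 78.
Check 37^d mod 158 for each divisor in increasing order:
37^1 ≡ 37 (mod 158)
37^2 ≡ 105 (mod 158)
37^3 ≡ 93 (mod 158)
37^6 ≡ 117 (mod 158)
37^13 ≡ 103 (mod 158)
37^26 ≡ 23 (mod 158)
37^39 ≡ 157 (mod 158)
37^78 ≡ 1 (mod 158) ✓
Hence ord(37) = 78.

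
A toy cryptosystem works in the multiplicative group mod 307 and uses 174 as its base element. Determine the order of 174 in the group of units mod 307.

306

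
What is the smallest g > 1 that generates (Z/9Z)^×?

φ(9) = φ(3^2) = 3·(3−1) = 6 = 2 · 3.
g is a primitive root iff g^(6/q) ≢ 1 (mod 9) for each prime q ∈ {2, 3}.
g = 2: 2^3 ≡ 8; 2^2 ≡ 4 — none is 1, so 2 is a primitive root.
So 2 is the smallest generator of (Z/9Z)^×.

2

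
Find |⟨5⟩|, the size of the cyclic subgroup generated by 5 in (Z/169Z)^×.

52

Since 5 ∈ (Z/169Z)^×, its order divides φ(169) = φ(13^2) = 13·(13−1) = 156 = 2^2 · 3 · 13.
Divisors of 156: 1, 2, 3, 4, 6, 12, 13, 26, 39, 52, 78, 156.
Check 5^d mod 169 for each divisor in increasing order:
5^1 ≡ 5 (mod 169)
5^2 ≡ 25 (mod 169)
5^3 ≡ 125 (mod 169)
5^4 ≡ 118 (mod 169)
5^6 ≡ 77 (mod 169)
5^12 ≡ 14 (mod 169)
5^13 ≡ 70 (mod 169)
5^26 ≡ 168 (mod 169)
5^39 ≡ 99 (mod 169)
5^52 ≡ 1 (mod 169) ✓
The smallest such exponent is 52, so the order of 5 is 52.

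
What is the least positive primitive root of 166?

φ(166) = φ(2)·φ(83) = 1·82 = 82 = 2 · 41.
g is a primitive root iff g^(82/q) ≢ 1 (mod 166) for each prime q ∈ {2, 41}.
g = 2: gcd(2, 166) = 2 > 1, not a unit — skip.
g = 3: 3^41 ≡ 1 — hits 1, so not a primitive root.
g = 4: gcd(4, 166) = 2 > 1, not a unit — skip.
g = 5: 5^41 ≡ 165; 5^2 ≡ 25 — none is 1, so 5 is a primitive root.
Hence the least primitive root of 166 is 5.

5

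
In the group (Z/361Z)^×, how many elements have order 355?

0

φ(361) = φ(19^2) = 19·(19−1) = 342 = 2 · 3^2 · 19.
In a cyclic group of order 342, there are φ(d) elements of order d for each divisor d of 342, and zero for non-divisors.
Since 355 ∤ 342, the count is 0.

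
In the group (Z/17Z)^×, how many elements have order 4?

2

φ(17) = 17 − 1 = 16 = 2^4.
(Z/17Z)^× is cyclic (|G| = 16); a cyclic group of order m has exactly φ(d) elements of each order d | m, and none otherwise.
4 = 2^2 divides 16, and φ(4) = 2.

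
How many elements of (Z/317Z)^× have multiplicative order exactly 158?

φ(317) = 317 − 1 = 316 = 2^2 · 79.
In a cyclic group of order 316, there are φ(d) elements of order d for each divisor d of 316, and zero for non-divisors.
158 = 2 · 79 divides 316, and φ(158) = 78.

78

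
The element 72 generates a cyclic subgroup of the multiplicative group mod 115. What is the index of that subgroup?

2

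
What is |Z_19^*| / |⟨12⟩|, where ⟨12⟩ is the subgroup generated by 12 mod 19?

3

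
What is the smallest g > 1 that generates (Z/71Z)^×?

7

φ(71) = 71 − 1 = 70 = 2 · 5 · 7.
g is a primitive root iff g^(70/q) ≢ 1 (mod 71) for each prime q ∈ {2, 5, 7}.
g = 2: 2^35 ≡ 1 — hits 1, so not a primitive root.
g = 3: 3^35 ≡ 1 — hits 1, so not a primitive root.
g = 4: 4^35 ≡ 1 — hits 1, so not a primitive root.
g = 5: 5^35 ≡ 1 — hits 1, so not a primitive root.
g = 6: 6^35 ≡ 1 — hits 1, so not a primitive root.
g = 7: 7^35 ≡ 70; 7^14 ≡ 54; 7^10 ≡ 45 — none is 1, so 7 is a primitive root.
The smallest primitive root modulo 71 is 7.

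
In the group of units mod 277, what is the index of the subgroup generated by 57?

4

The order of 57 must divide φ(277) = 277 − 1 = 276 = 2^2 · 3 · 23.
Divisors of 276: 1, 2, 3, 4, 6, 12, 23, 46, 69, 92, 138, 276.
Evaluate successive powers at the divisors of 276:
57^1 ≡ 57
57^2 ≡ 202
57^3 ≡ 157
57^4 ≡ 85
57^6 ≡ 273
57^12 ≡ 16
57^23 ≡ 160
57^46 ≡ 116
57^69 ≡ 1
The order of 57 is 69, so the subgroup it generates has 69 elements.
[(Z/277Z)^× : ⟨57⟩] = 276/69 = 4.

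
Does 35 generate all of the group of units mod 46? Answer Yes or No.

No

φ(46) = φ(2)·φ(23) = 1·22 = 22 = 2 · 11.
Test 35^(22/q) mod 46 for each prime factor q of 22:
35^11 ≡ 1 (mod 46)  [q = 2: ≡ 1 ✗]
35^2 ≡ 29 (mod 46)  [q = 11: ≢ 1 ✓]
35^11 ≡ 1 shows ord(35) | 11, strictly less than φ(46); not a primitive root.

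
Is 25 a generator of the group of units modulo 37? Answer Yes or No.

φ(37) = 37 − 1 = 36 = 2^2 · 3^2.
It suffices to check that the order of 25 is not a proper divisor of 36: compute 25^(36/q) for q ∈ {2, 3}.
25^18 ≡ 1 (mod 37)  [q = 2: ≡ 1 ✗]
25^12 ≡ 26 (mod 37)  [q = 3: ≢ 1 ✓]
25^18 ≡ 1 shows ord(25) | 18, strictly less than φ(37); not a primitive root.

No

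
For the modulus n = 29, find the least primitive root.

2

φ(29) = 29 − 1 = 28 = 2^2 · 7.
g is a primitive root iff g^(28/q) ≢ 1 (mod 29) for each prime q ∈ {2, 7}.
g = 2: 2^14 ≡ 28; 2^4 ≡ 16 — none is 1, so 2 is a primitive root.
Hence the least primitive root of 29 is 2.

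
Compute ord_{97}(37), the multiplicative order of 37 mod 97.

96

ord(37) | φ(97) = 97 − 1 = 96 = 2^5 · 3.
Divisors of 96: 1, 2, 3, 4, 6, 8, 12, 16, 24, 32, 48, 96.
Evaluate successive powers at the divisors of 96:
37^1 ≡ 37 (mod 97)
37^2 ≡ 11 (mod 97)
37^3 ≡ 19 (mod 97)
37^4 ≡ 24 (mod 97)
37^6 ≡ 70 (mod 97)
37^8 ≡ 91 (mod 97)
37^12 ≡ 50 (mod 97)
37^16 ≡ 36 (mod 97)
37^24 ≡ 75 (mod 97)
37^32 ≡ 35 (mod 97)
37^48 ≡ 96 (mod 97)
37^96 ≡ 1 (mod 97) ✓
So ord_97(37) = 96.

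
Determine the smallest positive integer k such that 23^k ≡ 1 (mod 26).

By Lagrange's theorem, ord_26(23) divides φ(26) = φ(2)·φ(13) = 1·12 = 12 = 2^2 · 3.
Divisors of 12: 1, 2, 3, 4, 6, 12.
Check 23^d mod 26 for each divisor in increasing order:
23^1 ≡ 23
23^2 ≡ 9
23^3 ≡ 25
23^4 ≡ 3
23^6 ≡ 1
So ord_26(23) = 6.

6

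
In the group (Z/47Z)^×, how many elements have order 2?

1

φ(47) = 47 − 1 = 46 = 2 · 23.
(Z/47Z)^× is cyclic (|G| = 46); a cyclic group of order m has exactly φ(d) elements of each order d | m, and none otherwise.
2 | 46, and φ(2) = 2 − 1 = 1.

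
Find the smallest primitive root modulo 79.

φ(79) = 79 − 1 = 78 = 2 · 3 · 13.
g is a primitive root iff g^(78/q) ≢ 1 (mod 79) for each prime q ∈ {2, 3, 13}.
g = 2: 2^39 ≡ 1 — hits 1, so not a primitive root.
g = 3: 3^39 ≡ 78; 3^26 ≡ 23; 3^6 ≡ 18 — none is 1, so 3 is a primitive root.
So 3 is the smallest generator of (Z/79Z)^×.

3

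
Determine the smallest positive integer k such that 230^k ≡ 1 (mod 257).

256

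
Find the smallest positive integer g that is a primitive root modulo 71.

7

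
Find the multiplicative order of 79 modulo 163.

162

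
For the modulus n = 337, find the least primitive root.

φ(337) = 337 − 1 = 336 = 2^4 · 3 · 7.
Test candidates g = 2, 3, … against the prime factors q ∈ {2, 3, 7} of φ(337): g is a generator iff g^(336/q) ≢ 1 for every such q.
g = 2: 2^168 ≡ 1 — hits 1, so not a primitive root.
g = 3: 3^168 ≡ 1 — hits 1, so not a primitive root.
g = 4: 4^168 ≡ 1 — hits 1, so not a primitive root.
g = 5: 5^168 ≡ 336; 5^112 ≡ 1 — hits 1, so not a primitive root.
g = 6: 6^168 ≡ 1 — hits 1, so not a primitive root.
g = 7: 7^168 ≡ 1 — hits 1, so not a primitive root.
g = 8: 8^168 ≡ 1 — hits 1, so not a primitive root.
g = 9: 9^168 ≡ 1 — hits 1, so not a primitive root.
g = 10: 10^168 ≡ 336; 10^112 ≡ 128; 10^48 ≡ 175 — none is 1, so 10 is a primitive root.
So 10 is the smallest generator of (Z/337Z)^×.

10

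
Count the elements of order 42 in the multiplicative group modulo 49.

12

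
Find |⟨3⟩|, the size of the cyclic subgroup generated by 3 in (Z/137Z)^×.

136

The order of 3 must divide φ(137) = 137 − 1 = 136 = 2^3 · 17.
Divisors of 136: 1, 2, 4, 8, 17, 34, 68, 136.
Test each divisor d:
3^1 ≡ 3
3^2 ≡ 9
3^4 ≡ 81
3^8 ≡ 122
3^17 ≡ 127
3^34 ≡ 100
3^68 ≡ 136
3^136 ≡ 1
The smallest such exponent is 136, so the order of 3 is 136.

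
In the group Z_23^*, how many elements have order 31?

0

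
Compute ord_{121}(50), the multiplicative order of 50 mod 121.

110

Since 50 ∈ (Z/121Z)^×, its order divides φ(121) = φ(11^2) = 11·(11−1) = 110 = 2 · 5 · 11.
Divisors of 110: 1, 2, 5, 10, 11, 22, 55, 110.
Check 50^d mod 121 for each divisor in increasing order:
50^1 ≡ 50 (mod 121)
50^2 ≡ 80 (mod 121)
50^5 ≡ 76 (mod 121)
50^10 ≡ 89 (mod 121)
50^11 ≡ 94 (mod 121)
50^22 ≡ 3 (mod 121)
50^55 ≡ 120 (mod 121)
50^110 ≡ 1 (mod 121) ✓
The smallest such exponent is 110, so the order of 50 is 110.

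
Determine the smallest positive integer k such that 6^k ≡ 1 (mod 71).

35

By Lagrange's theorem, ord_71(6) divides φ(71) = 71 − 1 = 70 = 2 · 5 · 7.
Divisors of 70: 1, 2, 5, 7, 10, 14, 35, 70.
Check 6^d mod 71 for each divisor in increasing order:
6^1 ≡ 6 (mod 71)
6^2 ≡ 36 (mod 71)
6^5 ≡ 37 (mod 71)
6^7 ≡ 54 (mod 71)
6^10 ≡ 20 (mod 71)
6^14 ≡ 5 (mod 71)
6^35 ≡ 1 (mod 71) ✓
The smallest such exponent is 35, so the order of 6 is 35.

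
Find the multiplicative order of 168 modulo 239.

34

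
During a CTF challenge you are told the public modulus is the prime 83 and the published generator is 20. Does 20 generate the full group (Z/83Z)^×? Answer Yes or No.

Yes

φ(83) = 83 − 1 = 82 = 2 · 41.
It suffices to check that the order of 20 is not a proper divisor of 82: compute 20^(82/q) for q ∈ {2, 41}.
20^41 ≡ 82 (mod 83)  [q = 2: ≢ 1 ✓]
20^2 ≡ 68 (mod 83)  [q = 41: ≢ 1 ✓]
Every test exponent gives a nontrivial residue, hence 20 generates the full group.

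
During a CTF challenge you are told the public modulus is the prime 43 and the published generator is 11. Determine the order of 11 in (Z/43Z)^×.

The order of 11 must divide φ(43) = 43 − 1 = 42 = 2 · 3 · 7.
Divisors of 42: 1, 2, 3, 6, 7, 14, 21, 42.
Test each divisor d:
11^1 ≡ 11 (mod 43)
11^2 ≡ 35 (mod 43)
11^3 ≡ 41 (mod 43)
11^6 ≡ 4 (mod 43)
11^7 ≡ 1 (mod 43) ✓
So ord_43(11) = 7.

7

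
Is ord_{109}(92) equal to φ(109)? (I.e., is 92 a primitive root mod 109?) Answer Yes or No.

No

φ(109) = 109 − 1 = 108 = 2^2 · 3^3.
Test 92^(108/q) mod 109 for each prime factor q of 108:
92^54 ≡ 108 (mod 109)  [q = 2: ≢ 1 ✓]
92^36 ≡ 1 (mod 109)  [q = 3: ≡ 1 ✗]
92^36 ≡ 1 shows ord(92) | 36, strictly less than φ(109); not a primitive root.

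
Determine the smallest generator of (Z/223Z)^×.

3

φ(223) = 223 − 1 = 222 = 2 · 3 · 37.
g is a primitive root iff g^(222/q) ≢ 1 (mod 223) for each prime q ∈ {2, 3, 37}.
g = 2: 2^111 ≡ 1 — hits 1, so not a primitive root.
g = 3: 3^111 ≡ 222; 3^74 ≡ 183; 3^6 ≡ 60 — none is 1, so 3 is a primitive root.
The smallest primitive root modulo 223 is 3.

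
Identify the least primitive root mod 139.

φ(139) = 139 − 1 = 138 = 2 · 3 · 23.
Test candidates g = 2, 3, … against the prime factors q ∈ {2, 3, 23} of φ(139): g is a generator iff g^(138/q) ≢ 1 for every such q.
g = 2: 2^69 ≡ 138; 2^46 ≡ 96; 2^6 ≡ 64 — none is 1, so 2 is a primitive root.
So 2 is the smallest generator of (Z/139Z)^×.

2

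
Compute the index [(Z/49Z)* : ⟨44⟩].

2

By Lagrange's theorem, ord_49(44) divides φ(49) = φ(7^2) = 7·(7−1) = 42 = 2 · 3 · 7.
Divisors of 42: 1, 2, 3, 6, 7, 14, 21, 42.
Check 44^d mod 49 for each divisor in increasing order:
44^1 ≡ 44 (mod 49)
44^2 ≡ 25 (mod 49)
44^3 ≡ 22 (mod 49)
44^6 ≡ 43 (mod 49)
44^7 ≡ 30 (mod 49)
44^14 ≡ 18 (mod 49)
44^21 ≡ 1 (mod 49) ✓
The order of 44 is 21, so the subgroup it generates has 21 elements.
Index = |(Z/49Z)^×| / |⟨44⟩| = 42 / 21 = 2.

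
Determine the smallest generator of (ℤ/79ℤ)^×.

φ(79) = 79 − 1 = 78 = 2 · 3 · 13.
g is a primitive root iff g^(78/q) ≢ 1 (mod 79) for each prime q ∈ {2, 3, 13}.
g = 2: 2^39 ≡ 1 — hits 1, so not a primitive root.
g = 3: 3^39 ≡ 78; 3^26 ≡ 23; 3^6 ≡ 18 — none is 1, so 3 is a primitive root.
So 3 is the smallest generator of (Z/79Z)^×.

3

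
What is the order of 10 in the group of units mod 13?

Since 10 ∈ (Z/13Z)^×, its order divides φ(13) = 13 − 1 = 12 = 2^2 · 3.
Divisors of 12: 1, 2, 3, 4, 6, 12.
Evaluate successive powers at the divisors of 12:
10^1 ≡ 10 (mod 13)
10^2 ≡ 9 (mod 13)
10^3 ≡ 12 (mod 13)
10^4 ≡ 3 (mod 13)
10^6 ≡ 1 (mod 13) ✓
Hence ord(10) = 6.

6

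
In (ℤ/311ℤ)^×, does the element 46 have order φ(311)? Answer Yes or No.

No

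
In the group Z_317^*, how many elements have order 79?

78

φ(317) = 317 − 1 = 316 = 2^2 · 79.
Since (Z/317Z)^× is cyclic of order 316, the number of elements of order d is φ(d) when d | 316 and 0 otherwise.
79 | 316, and φ(79) = 79 − 1 = 78.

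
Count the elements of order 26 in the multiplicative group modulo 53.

12

φ(53) = 53 − 1 = 52 = 2^2 · 13.
(Z/53Z)^× is cyclic (|G| = 52); a cyclic group of order m has exactly φ(d) elements of each order d | m, and none otherwise.
26 = 2 · 13 divides 52, and φ(26) = 12.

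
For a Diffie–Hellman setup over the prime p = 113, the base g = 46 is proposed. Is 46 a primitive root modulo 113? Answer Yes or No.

Yes

φ(113) = 113 − 1 = 112 = 2^4 · 7.
It suffices to check that the order of 46 is not a proper divisor of 112: compute 46^(112/q) for q ∈ {2, 7}.
46^56 ≡ 112 (mod 113)  [q = 2: ≢ 1 ✓]
46^16 ≡ 106 (mod 113)  [q = 7: ≢ 1 ✓]
All checks pass, so 46 has order 112 and is a primitive root modulo 113.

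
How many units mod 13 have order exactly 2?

1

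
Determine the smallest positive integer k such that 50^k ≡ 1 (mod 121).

110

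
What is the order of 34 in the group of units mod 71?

ord(34) | φ(71) = 71 − 1 = 70 = 2 · 5 · 7.
Divisors of 70: 1, 2, 5, 7, 10, 14, 35, 70.
Check 34^d mod 71 for each divisor in increasing order:
34^1 ≡ 34 (mod 71)
34^2 ≡ 20 (mod 71)
34^5 ≡ 39 (mod 71)
34^7 ≡ 70 (mod 71)
34^10 ≡ 30 (mod 71)
34^14 ≡ 1 (mod 71) ✓
Hence ord(34) = 14.

14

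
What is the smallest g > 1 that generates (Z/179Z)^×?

2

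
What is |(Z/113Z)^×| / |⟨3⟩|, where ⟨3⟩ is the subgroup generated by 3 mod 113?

1

ord(3) | φ(113) = 113 − 1 = 112 = 2^4 · 7.
Divisors of 112: 1, 2, 4, 7, 8, 14, 16, 28, 56, 112.
Evaluate successive powers at the divisors of 112:
3^1 ≡ 3
3^2 ≡ 9
3^4 ≡ 81
3^7 ≡ 40
3^8 ≡ 7
3^14 ≡ 18
3^16 ≡ 49
3^28 ≡ 98
3^56 ≡ 112
3^112 ≡ 1
Thus |⟨3⟩| = ord(3) = 112.
The index is φ(113) / ord(3) = 112 / 112 = 1.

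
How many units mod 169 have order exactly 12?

φ(169) = φ(13^2) = 13·(13−1) = 156 = 2^2 · 3 · 13.
Since (Z/169Z)^× is cyclic of order 156, the number of elements of order d is φ(d) when d | 156 and 0 otherwise.
12 = 2^2 · 3 divides 156, and φ(12) = 4.

4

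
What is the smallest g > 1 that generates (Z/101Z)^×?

2

φ(101) = 101 − 1 = 100 = 2^2 · 5^2.
g is a primitive root iff g^(100/q) ≢ 1 (mod 101) for each prime q ∈ {2, 5}.
g = 2: 2^50 ≡ 100; 2^20 ≡ 95 — none is 1, so 2 is a primitive root.
The smallest primitive root modulo 101 is 2.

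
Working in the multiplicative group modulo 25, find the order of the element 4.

ord(4) | φ(25) = φ(5^2) = 5·(5−1) = 20 = 2^2 · 5.
Divisors of 20: 1, 2, 4, 5, 10, 20.
Check 4^d mod 25 for each divisor in increasing order:
4^1 ≡ 4 (mod 25)
4^2 ≡ 16 (mod 25)
4^4 ≡ 6 (mod 25)
4^5 ≡ 24 (mod 25)
4^10 ≡ 1 (mod 25) ✓
So ord_25(4) = 10.

10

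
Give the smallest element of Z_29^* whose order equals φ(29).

φ(29) = 29 − 1 = 28 = 2^2 · 7.
g is a primitive root iff g^(28/q) ≢ 1 (mod 29) for each prime q ∈ {2, 7}.
g = 2: 2^14 ≡ 28; 2^4 ≡ 16 — none is 1, so 2 is a primitive root.
So 2 is the smallest generator of (Z/29Z)^×.

2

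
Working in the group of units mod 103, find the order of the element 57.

6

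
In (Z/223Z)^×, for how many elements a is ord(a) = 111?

φ(223) = 223 − 1 = 222 = 2 · 3 · 37.
In a cyclic group of order 222, there are φ(d) elements of order d for each divisor d of 222, and zero for non-divisors.
111 = 3 · 37 divides 222, and φ(111) = 72.

72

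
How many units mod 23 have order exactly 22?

φ(23) = 23 − 1 = 22 = 2 · 11.
Since (Z/23Z)^× is cyclic of order 22, the number of elements of order d is φ(d) when d | 22 and 0 otherwise.
22 = 2 · 11 divides 22, and φ(22) = 10.

10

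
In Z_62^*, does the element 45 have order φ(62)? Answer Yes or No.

No

φ(62) = φ(2)·φ(31) = 1·30 = 30 = 2 · 3 · 5.
It suffices to check that the order of 45 is not a proper divisor of 30: compute 45^(30/q) for q ∈ {2, 3, 5}.
45^15 ≡ 1 (mod 62)  [q = 2: ≡ 1 ✗]
45^10 ≡ 25 (mod 62)  [q = 3: ≢ 1 ✓]
45^6 ≡ 39 (mod 62)  [q = 5: ≢ 1 ✓]
The check at q = 2 fails, so 45 generates a proper subgroup.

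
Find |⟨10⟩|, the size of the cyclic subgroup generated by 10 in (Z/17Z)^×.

The order of 10 must divide φ(17) = 17 − 1 = 16 = 2^4.
Divisors of 16: 1, 2, 4, 8, 16.
Evaluate successive powers at the divisors of 16:
10^1 ≡ 10 (mod 17)
10^2 ≡ 15 (mod 17)
10^4 ≡ 4 (mod 17)
10^8 ≡ 16 (mod 17)
10^16 ≡ 1 (mod 17) ✓
Therefore the multiplicative order of 10 modulo 17 is 16.

16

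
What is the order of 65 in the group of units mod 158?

ord(65) | φ(158) = φ(2)·φ(79) = 1·78 = 78 = 2 · 3 · 13.
Divisors of 78: 1, 2, 3, 6, 13, 26, 39, 78.
Compute 65^d (mod 158) for the divisors d until we hit 1:
65^1 ≡ 65 (mod 158)
65^2 ≡ 117 (mod 158)
65^3 ≡ 21 (mod 158)
65^6 ≡ 125 (mod 158)
65^13 ≡ 1 (mod 158) ✓
Hence ord(65) = 13.

13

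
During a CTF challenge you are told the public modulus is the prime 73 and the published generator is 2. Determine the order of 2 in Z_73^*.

9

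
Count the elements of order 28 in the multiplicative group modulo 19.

0

φ(19) = 19 − 1 = 18 = 2 · 3^2.
(Z/19Z)^× is cyclic (|G| = 18); a cyclic group of order m has exactly φ(d) elements of each order d | m, and none otherwise.
28 does not divide 18, so no element of (Z/19Z)^× has order 28.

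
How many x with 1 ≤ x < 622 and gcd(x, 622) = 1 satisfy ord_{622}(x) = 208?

φ(622) = φ(2)·φ(311) = 1·310 = 310 = 2 · 5 · 31.
(Z/622Z)^× is cyclic (|G| = 310); a cyclic group of order m has exactly φ(d) elements of each order d | m, and none otherwise.
208 does not divide 310, so no element of (Z/622Z)^× has order 208.

0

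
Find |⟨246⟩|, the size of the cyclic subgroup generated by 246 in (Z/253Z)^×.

55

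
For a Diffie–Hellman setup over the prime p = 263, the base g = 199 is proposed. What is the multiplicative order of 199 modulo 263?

ord(199) | φ(263) = 263 − 1 = 262 = 2 · 131.
Divisors of 262: 1, 2, 131, 262.
Check 199^d mod 263 for each divisor in increasing order:
199^1 ≡ 199
199^2 ≡ 151
199^131 ≡ 262
199^262 ≡ 1
The smallest such exponent is 262, so the order of 199 is 262.

262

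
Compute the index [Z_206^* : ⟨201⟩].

2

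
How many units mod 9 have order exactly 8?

φ(9) = φ(3^2) = 3·(3−1) = 6 = 2 · 3.
In a cyclic group of order 6, there are φ(d) elements of order d for each divisor d of 6, and zero for non-divisors.
Since 8 ∤ 6, the count is 0.

0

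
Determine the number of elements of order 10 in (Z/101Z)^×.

4

φ(101) = 101 − 1 = 100 = 2^2 · 5^2.
Since (Z/101Z)^× is cyclic of order 100, the number of elements of order d is φ(d) when d | 100 and 0 otherwise.
10 = 2 · 5 divides 100, and φ(10) = 4.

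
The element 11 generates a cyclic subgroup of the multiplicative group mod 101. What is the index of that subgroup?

1

Since 11 ∈ (Z/101Z)^×, its order divides φ(101) = 101 − 1 = 100 = 2^2 · 5^2.
Divisors of 100: 1, 2, 4, 5, 10, 20, 25, 50, 100.
Compute 11^d (mod 101) for the divisors d until we hit 1:
11^1 ≡ 11 (mod 101)
11^2 ≡ 20 (mod 101)
11^4 ≡ 97 (mod 101)
11^5 ≡ 57 (mod 101)
11^10 ≡ 17 (mod 101)
11^20 ≡ 87 (mod 101)
11^25 ≡ 10 (mod 101)
11^50 ≡ 100 (mod 101)
11^100 ≡ 1 (mod 101) ✓
Thus |⟨11⟩| = ord(11) = 100.
[(Z/101Z)^× : ⟨11⟩] = 100/100 = 1.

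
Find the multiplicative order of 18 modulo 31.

By Lagrange's theorem, ord_31(18) divides φ(31) = 31 − 1 = 30 = 2 · 3 · 5.
Divisors of 30: 1, 2, 3, 5, 6, 10, 15, 30.
Evaluate successive powers at the divisors of 30:
18^1 ≡ 18 (mod 31)
18^2 ≡ 14 (mod 31)
18^3 ≡ 4 (mod 31)
18^5 ≡ 25 (mod 31)
18^6 ≡ 16 (mod 31)
18^10 ≡ 5 (mod 31)
18^15 ≡ 1 (mod 31) ✓
Therefore the multiplicative order of 18 modulo 31 is 15.

15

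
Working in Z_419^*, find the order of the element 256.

Since 256 ∈ (Z/419Z)^×, its order divides φ(419) = 419 − 1 = 418 = 2 · 11 · 19.
Divisors of 418: 1, 2, 11, 19, 22, 38, 209, 418.
Compute 256^d (mod 419) for the divisors d until we hit 1:
256^1 ≡ 256 (mod 419)
256^2 ≡ 172 (mod 419)
256^11 ≡ 49 (mod 419)
256^19 ≡ 348 (mod 419)
256^22 ≡ 306 (mod 419)
256^38 ≡ 13 (mod 419)
256^209 ≡ 1 (mod 419) ✓
Therefore the multiplicative order of 256 modulo 419 is 209.

209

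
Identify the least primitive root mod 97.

5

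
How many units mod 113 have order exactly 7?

φ(113) = 113 − 1 = 112 = 2^4 · 7.
(Z/113Z)^× is cyclic (|G| = 112); a cyclic group of order m has exactly φ(d) elements of each order d | m, and none otherwise.
7 | 112, and φ(7) = 7 − 1 = 6.

6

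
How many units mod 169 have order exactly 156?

48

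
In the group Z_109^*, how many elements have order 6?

2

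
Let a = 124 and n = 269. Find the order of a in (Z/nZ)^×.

Since 124 ∈ (Z/269Z)^×, its order divides φ(269) = 269 − 1 = 268 = 2^2 · 67.
Divisors of 268: 1, 2, 4, 67, 134, 268.
Check 124^d mod 269 for each divisor in increasing order:
124^1 ≡ 124
124^2 ≡ 43
124^4 ≡ 235
124^67 ≡ 187
124^134 ≡ 268
124^268 ≡ 1
Therefore the multiplicative order of 124 modulo 269 is 268.

268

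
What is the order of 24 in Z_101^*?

25

ord(24) | φ(101) = 101 − 1 = 100 = 2^2 · 5^2.
Divisors of 100: 1, 2, 4, 5, 10, 20, 25, 50, 100.
Compute 24^d (mod 101) for the divisors d until we hit 1:
24^1 ≡ 24 (mod 101)
24^2 ≡ 71 (mod 101)
24^4 ≡ 92 (mod 101)
24^5 ≡ 87 (mod 101)
24^10 ≡ 95 (mod 101)
24^20 ≡ 36 (mod 101)
24^25 ≡ 1 (mod 101) ✓
So ord_101(24) = 25.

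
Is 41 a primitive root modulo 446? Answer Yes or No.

No

φ(446) = φ(2)·φ(223) = 1·222 = 222 = 2 · 3 · 37.
41 is a primitive root mod 446 iff 41^(φ(446)/q) ≢ 1 for every prime q | φ(446), i.e. q ∈ {2, 3, 37}.
41^111 ≡ 1 (mod 446)  [q = 2: ≡ 1 ✗]
41^74 ≡ 1 (mod 446)  [q = 3: ≡ 1 ✗]
41^6 ≡ 419 (mod 446)  [q = 37: ≢ 1 ✓]
The check at q = 2 fails, so 41 generates a proper subgroup.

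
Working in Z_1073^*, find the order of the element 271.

252

Since 271 ∈ (Z/1073Z)^×, its order divides φ(1073) = φ(29·37) = (29−1)·(37−1) = 28·36 = 1008 = 2^4 · 3^2 · 7.
Divisors of 1008: 1, 2, 3, 4, 6, 7, 8, 9, 12, 14, 16, 18, 21, 24, 28, 36, 42, 48, 56, 63, 72, 84, 112, 126, 144, 168, 252, 336, 504, 1008.
Test each divisor d:
271^1 ≡ 271 (mod 1073)
271^2 ≡ 477 (mod 1073)
271^3 ≡ 507 (mod 1073)
271^4 ≡ 53 (mod 1073)
271^6 ≡ 602 (mod 1073)
271^7 ≡ 46 (mod 1073)
271^8 ≡ 663 (mod 1073)
271^9 ≡ 482 (mod 1073)
271^12 ≡ 803 (mod 1073)
271^14 ≡ 1043 (mod 1073)
271^16 ≡ 712 (mod 1073)
271^18 ≡ 556 (mod 1073)
271^21 ≡ 766 (mod 1073)
271^24 ≡ 1009 (mod 1073)
271^28 ≡ 900 (mod 1073)
271^36 ≡ 112 (mod 1073)
271^42 ≡ 898 (mod 1073)
271^48 ≡ 877 (mod 1073)
271^56 ≡ 958 (mod 1073)
271^63 ≡ 75 (mod 1073)
271^72 ≡ 741 (mod 1073)
271^84 ≡ 581 (mod 1073)
271^112 ≡ 349 (mod 1073)
271^126 ≡ 260 (mod 1073)
271^144 ≡ 778 (mod 1073)
271^168 ≡ 639 (mod 1073)
271^252 ≡ 1 (mod 1073) ✓
Hence ord(271) = 252.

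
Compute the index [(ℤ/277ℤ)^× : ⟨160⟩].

By Lagrange's theorem, ord_277(160) divides φ(277) = 277 − 1 = 276 = 2^2 · 3 · 23.
Divisors of 276: 1, 2, 3, 4, 6, 12, 23, 46, 69, 92, 138, 276.
Check 160^d mod 277 for each divisor in increasing order:
160^1 ≡ 160
160^2 ≡ 116
160^3 ≡ 1
The order of 160 is 3, so the subgroup it generates has 3 elements.
The index is φ(277) / ord(160) = 276 / 3 = 92.

92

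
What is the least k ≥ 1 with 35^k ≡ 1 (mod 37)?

36

ord(35) | φ(37) = 37 − 1 = 36 = 2^2 · 3^2.
Divisors of 36: 1, 2, 3, 4, 6, 9, 12, 18, 36.
Test each divisor d:
35^1 ≡ 35 (mod 37)
35^2 ≡ 4 (mod 37)
35^3 ≡ 29 (mod 37)
35^4 ≡ 16 (mod 37)
35^6 ≡ 27 (mod 37)
35^9 ≡ 6 (mod 37)
35^12 ≡ 26 (mod 37)
35^18 ≡ 36 (mod 37)
35^36 ≡ 1 (mod 37) ✓
The smallest such exponent is 36, so the order of 35 is 36.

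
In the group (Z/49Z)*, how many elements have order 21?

φ(49) = φ(7^2) = 7·(7−1) = 42 = 2 · 3 · 7.
Since (Z/49Z)^× is cyclic of order 42, the number of elements of order d is φ(d) when d | 42 and 0 otherwise.
21 = 3 · 7 divides 42, and φ(21) = 12.

12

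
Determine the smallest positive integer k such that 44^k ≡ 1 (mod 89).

22

The order of 44 must divide φ(89) = 89 − 1 = 88 = 2^3 · 11.
Divisors of 88: 1, 2, 4, 8, 11, 22, 44, 88.
Check 44^d mod 89 for each divisor in increasing order:
44^1 ≡ 44 (mod 89)
44^2 ≡ 67 (mod 89)
44^4 ≡ 39 (mod 89)
44^8 ≡ 8 (mod 89)
44^11 ≡ 88 (mod 89)
44^22 ≡ 1 (mod 89) ✓
The smallest such exponent is 22, so the order of 44 is 22.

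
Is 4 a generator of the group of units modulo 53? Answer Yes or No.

No

φ(53) = 53 − 1 = 52 = 2^2 · 13.
It suffices to check that the order of 4 is not a proper divisor of 52: compute 4^(52/q) for q ∈ {2, 13}.
4^26 ≡ 1 (mod 53)  [q = 2: ≡ 1 ✗]
4^4 ≡ 44 (mod 53)  [q = 13: ≢ 1 ✓]
The check at q = 2 fails, so 4 generates a proper subgroup.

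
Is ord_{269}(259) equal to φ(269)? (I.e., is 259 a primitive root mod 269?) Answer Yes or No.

Yes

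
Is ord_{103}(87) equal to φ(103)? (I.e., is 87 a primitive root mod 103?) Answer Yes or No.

Yes

φ(103) = 103 − 1 = 102 = 2 · 3 · 17.
Test 87^(102/q) mod 103 for each prime factor q of 102:
87^51 ≡ 102 (mod 103)  [q = 2: ≢ 1 ✓]
87^34 ≡ 46 (mod 103)  [q = 3: ≢ 1 ✓]
87^6 ≡ 61 (mod 103)  [q = 17: ≢ 1 ✓]
None equal 1, so ord_103(87) = 102: 87 is a primitive root.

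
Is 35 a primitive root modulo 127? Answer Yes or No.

φ(127) = 127 − 1 = 126 = 2 · 3^2 · 7.
An element g generates (Z/127Z)^× iff g^(126/q) ≢ 1 (mod 127) for each prime q ∈ {2, 3, 7}.
35^63 ≡ 1 (mod 127)  [q = 2: ≡ 1 ✗]
35^42 ≡ 107 (mod 127)  [q = 3: ≢ 1 ✓]
35^18 ≡ 32 (mod 127)  [q = 7: ≢ 1 ✓]
The check at q = 2 fails, so 35 generates a proper subgroup.

No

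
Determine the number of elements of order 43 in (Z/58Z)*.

φ(58) = φ(2)·φ(29) = 1·28 = 28 = 2^2 · 7.
(Z/58Z)^× is cyclic (|G| = 28); a cyclic group of order m has exactly φ(d) elements of each order d | m, and none otherwise.
Since 43 ∤ 28, the count is 0.

0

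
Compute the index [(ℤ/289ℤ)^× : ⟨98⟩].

4

By Lagrange's theorem, ord_289(98) divides φ(289) = φ(17^2) = 17·(17−1) = 272 = 2^4 · 17.
Divisors of 272: 1, 2, 4, 8, 16, 17, 34, 68, 136, 272.
Test each divisor d:
98^1 ≡ 98
98^2 ≡ 67
98^4 ≡ 154
98^8 ≡ 18
98^16 ≡ 35
98^17 ≡ 251
98^34 ≡ 288
98^68 ≡ 1
The order of 98 is 68, so the subgroup it generates has 68 elements.
[(Z/289Z)^× : ⟨98⟩] = 272/68 = 4.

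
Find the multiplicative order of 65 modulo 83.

41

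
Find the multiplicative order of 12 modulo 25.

20

The order of 12 must divide φ(25) = φ(5^2) = 5·(5−1) = 20 = 2^2 · 5.
Divisors of 20: 1, 2, 4, 5, 10, 20.
Compute 12^d (mod 25) for the divisors d until we hit 1:
12^1 ≡ 12
12^2 ≡ 19
12^4 ≡ 11
12^5 ≡ 7
12^10 ≡ 24
12^20 ≡ 1
So ord_25(12) = 20.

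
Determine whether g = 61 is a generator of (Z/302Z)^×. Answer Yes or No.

Yes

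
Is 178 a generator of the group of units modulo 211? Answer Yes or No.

No

φ(211) = 211 − 1 = 210 = 2 · 3 · 5 · 7.
Test 178^(210/q) mod 211 for each prime factor q of 210:
178^105 ≡ 1 (mod 211)  [q = 2: ≡ 1 ✗]
178^70 ≡ 196 (mod 211)  [q = 3: ≢ 1 ✓]
178^42 ≡ 1 (mod 211)  [q = 5: ≡ 1 ✗]
178^30 ≡ 123 (mod 211)  [q = 7: ≢ 1 ✓]
The check at q = 2 fails, so 178 generates a proper subgroup.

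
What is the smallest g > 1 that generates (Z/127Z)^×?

φ(127) = 127 − 1 = 126 = 2 · 3^2 · 7.
g is a primitive root iff g^(126/q) ≢ 1 (mod 127) for each prime q ∈ {2, 3, 7}.
g = 2: 2^63 ≡ 1 — hits 1, so not a primitive root.
g = 3: 3^63 ≡ 126; 3^42 ≡ 107; 3^18 ≡ 4 — none is 1, so 3 is a primitive root.
The smallest primitive root modulo 127 is 3.

3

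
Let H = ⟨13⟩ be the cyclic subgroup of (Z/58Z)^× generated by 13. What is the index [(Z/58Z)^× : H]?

Since 13 ∈ (Z/58Z)^×, its order divides φ(58) = φ(2)·φ(29) = 1·28 = 28 = 2^2 · 7.
Divisors of 28: 1, 2, 4, 7, 14, 28.
Evaluate successive powers at the divisors of 28:
13^1 ≡ 13 (mod 58)
13^2 ≡ 53 (mod 58)
13^4 ≡ 25 (mod 58)
13^7 ≡ 57 (mod 58)
13^14 ≡ 1 (mod 58) ✓
The order of 13 is 14, so the subgroup it generates has 14 elements.
Index = |(Z/58Z)^×| / |⟨13⟩| = 28 / 14 = 2.

2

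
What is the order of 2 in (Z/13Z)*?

By Lagrange's theorem, ord_13(2) divides φ(13) = 13 − 1 = 12 = 2^2 · 3.
Divisors of 12: 1, 2, 3, 4, 6, 12.
Compute 2^d (mod 13) for the divisors d until we hit 1:
2^1 ≡ 2 (mod 13)
2^2 ≡ 4 (mod 13)
2^3 ≡ 8 (mod 13)
2^4 ≡ 3 (mod 13)
2^6 ≡ 12 (mod 13)
2^12 ≡ 1 (mod 13) ✓
The smallest such exponent is 12, so the order of 2 is 12.

12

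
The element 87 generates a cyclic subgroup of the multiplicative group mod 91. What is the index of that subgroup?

12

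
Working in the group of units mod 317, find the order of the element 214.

158

ord(214) | φ(317) = 317 − 1 = 316 = 2^2 · 79.
Divisors of 316: 1, 2, 4, 79, 158, 316.
Evaluate successive powers at the divisors of 316:
214^1 ≡ 214
214^2 ≡ 148
214^4 ≡ 31
214^79 ≡ 316
214^158 ≡ 1
Therefore the multiplicative order of 214 modulo 317 is 158.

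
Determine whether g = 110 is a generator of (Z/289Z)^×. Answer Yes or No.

No

φ(289) = φ(17^2) = 17·(17−1) = 272 = 2^4 · 17.
An element g generates (Z/289Z)^× iff g^(272/q) ≢ 1 (mod 289) for each prime q ∈ {2, 17}.
110^136 ≡ 1 (mod 289)  [q = 2: ≡ 1 ✗]
110^16 ≡ 1 (mod 289)  [q = 17: ≡ 1 ✗]
The check at q = 2 fails, so 110 generates a proper subgroup.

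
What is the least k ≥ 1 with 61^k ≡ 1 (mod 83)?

41

The order of 61 must divide φ(83) = 83 − 1 = 82 = 2 · 41.
Divisors of 82: 1, 2, 41, 82.
Test each divisor d:
61^1 ≡ 61 (mod 83)
61^2 ≡ 69 (mod 83)
61^41 ≡ 1 (mod 83) ✓
Therefore the multiplicative order of 61 modulo 83 is 41.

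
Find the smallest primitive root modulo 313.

10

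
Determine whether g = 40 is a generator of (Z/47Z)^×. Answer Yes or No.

Yes

φ(47) = 47 − 1 = 46 = 2 · 23.
An element g generates (Z/47Z)^× iff g^(46/q) ≢ 1 (mod 47) for each prime q ∈ {2, 23}.
40^23 ≡ 46 (mod 47)  [q = 2: ≢ 1 ✓]
40^2 ≡ 2 (mod 47)  [q = 23: ≢ 1 ✓]
All checks pass, so 40 has order 46 and is a primitive root modulo 47.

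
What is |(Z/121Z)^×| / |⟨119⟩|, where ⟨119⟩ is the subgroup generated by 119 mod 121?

ord(119) | φ(121) = φ(11^2) = 11·(11−1) = 110 = 2 · 5 · 11.
Divisors of 110: 1, 2, 5, 10, 11, 22, 55, 110.
Compute 119^d (mod 121) for the divisors d until we hit 1:
119^1 ≡ 119
119^2 ≡ 4
119^5 ≡ 89
119^10 ≡ 56
119^11 ≡ 9
119^22 ≡ 81
119^55 ≡ 1
The order of 119 is 55, so the subgroup it generates has 55 elements.
The index is φ(121) / ord(119) = 110 / 55 = 2.

2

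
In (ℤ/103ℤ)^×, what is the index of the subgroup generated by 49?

By Lagrange's theorem, ord_103(49) divides φ(103) = 103 − 1 = 102 = 2 · 3 · 17.
Divisors of 102: 1, 2, 3, 6, 17, 34, 51, 102.
Check 49^d mod 103 for each divisor in increasing order:
49^1 ≡ 49
49^2 ≡ 32
49^3 ≡ 23
49^6 ≡ 14
49^17 ≡ 56
49^34 ≡ 46
49^51 ≡ 1
Thus |⟨49⟩| = ord(49) = 51.
Index = |(Z/103Z)^×| / |⟨49⟩| = 102 / 51 = 2.

2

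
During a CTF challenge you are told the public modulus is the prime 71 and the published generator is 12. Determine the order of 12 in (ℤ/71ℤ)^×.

35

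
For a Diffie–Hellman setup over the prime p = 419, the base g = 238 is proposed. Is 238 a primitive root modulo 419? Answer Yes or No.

No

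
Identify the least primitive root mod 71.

7

φ(71) = 71 − 1 = 70 = 2 · 5 · 7.
Test candidates g = 2, 3, … against the prime factors q ∈ {2, 5, 7} of φ(71): g is a generator iff g^(70/q) ≢ 1 for every such q.
g = 2: 2^35 ≡ 1 — hits 1, so not a primitive root.
g = 3: 3^35 ≡ 1 — hits 1, so not a primitive root.
g = 4: 4^35 ≡ 1 — hits 1, so not a primitive root.
g = 5: 5^35 ≡ 1 — hits 1, so not a primitive root.
g = 6: 6^35 ≡ 1 — hits 1, so not a primitive root.
g = 7: 7^35 ≡ 70; 7^14 ≡ 54; 7^10 ≡ 45 — none is 1, so 7 is a primitive root.
Hence the least primitive root of 71 is 7.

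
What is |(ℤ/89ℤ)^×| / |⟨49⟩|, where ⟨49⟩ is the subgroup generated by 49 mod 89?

2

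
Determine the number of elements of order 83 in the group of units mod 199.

0

φ(199) = 199 − 1 = 198 = 2 · 3^2 · 11.
In a cyclic group of order 198, there are φ(d) elements of order d for each divisor d of 198, and zero for non-divisors.
Since 83 ∤ 198, the count is 0.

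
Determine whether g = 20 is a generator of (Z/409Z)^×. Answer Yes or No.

No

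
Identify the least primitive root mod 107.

φ(107) = 107 − 1 = 106 = 2 · 53.
Test candidates g = 2, 3, … against the prime factors q ∈ {2, 53} of φ(107): g is a generator iff g^(106/q) ≢ 1 for every such q.
g = 2: 2^53 ≡ 106; 2^2 ≡ 4 — none is 1, so 2 is a primitive root.
So 2 is the smallest generator of (Z/107Z)^×.

2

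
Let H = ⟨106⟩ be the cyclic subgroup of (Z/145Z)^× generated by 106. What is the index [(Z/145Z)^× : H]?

4

Since 106 ∈ (Z/145Z)^×, its order divides φ(145) = φ(5·29) = (5−1)·(29−1) = 4·28 = 112 = 2^4 · 7.
Divisors of 112: 1, 2, 4, 7, 8, 14, 16, 28, 56, 112.
Evaluate successive powers at the divisors of 112:
106^1 ≡ 106
106^2 ≡ 71
106^4 ≡ 111
106^7 ≡ 41
106^8 ≡ 141
106^14 ≡ 86
106^16 ≡ 16
106^28 ≡ 1
Thus |⟨106⟩| = ord(106) = 28.
The index is φ(145) / ord(106) = 112 / 28 = 4.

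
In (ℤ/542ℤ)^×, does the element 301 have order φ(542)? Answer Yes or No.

No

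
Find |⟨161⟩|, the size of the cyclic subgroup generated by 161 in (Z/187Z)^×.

40

By Lagrange's theorem, ord_187(161) divides φ(187) = φ(11·17) = (11−1)·(17−1) = 10·16 = 160 = 2^5 · 5.
Divisors of 160: 1, 2, 4, 5, 8, 10, 16, 20, 32, 40, 80, 160.
Test each divisor d:
161^1 ≡ 161 (mod 187)
161^2 ≡ 115 (mod 187)
161^4 ≡ 135 (mod 187)
161^5 ≡ 43 (mod 187)
161^8 ≡ 86 (mod 187)
161^10 ≡ 166 (mod 187)
161^16 ≡ 103 (mod 187)
161^20 ≡ 67 (mod 187)
161^32 ≡ 137 (mod 187)
161^40 ≡ 1 (mod 187) ✓
The smallest such exponent is 40, so the order of 161 is 40.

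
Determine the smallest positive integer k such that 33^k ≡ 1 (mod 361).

342

The order of 33 must divide φ(361) = φ(19^2) = 19·(19−1) = 342 = 2 · 3^2 · 19.
Divisors of 342: 1, 2, 3, 6, 9, 18, 19, 38, 57, 114, 171, 342.
Check 33^d mod 361 for each divisor in increasing order:
33^1 ≡ 33 (mod 361)
33^2 ≡ 6 (mod 361)
33^3 ≡ 198 (mod 361)
33^6 ≡ 216 (mod 361)
33^9 ≡ 170 (mod 361)
33^18 ≡ 20 (mod 361)
33^19 ≡ 299 (mod 361)
33^38 ≡ 234 (mod 361)
33^57 ≡ 293 (mod 361)
33^114 ≡ 292 (mod 361)
33^171 ≡ 360 (mod 361)
33^342 ≡ 1 (mod 361) ✓
So ord_361(33) = 342.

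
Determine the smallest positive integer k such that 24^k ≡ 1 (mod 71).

The order of 24 must divide φ(71) = 71 − 1 = 70 = 2 · 5 · 7.
Divisors of 70: 1, 2, 5, 7, 10, 14, 35, 70.
Compute 24^d (mod 71) for the divisors d until we hit 1:
24^1 ≡ 24 (mod 71)
24^2 ≡ 8 (mod 71)
24^5 ≡ 45 (mod 71)
24^7 ≡ 5 (mod 71)
24^10 ≡ 37 (mod 71)
24^14 ≡ 25 (mod 71)
24^35 ≡ 1 (mod 71) ✓
Therefore the multiplicative order of 24 modulo 71 is 35.

35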